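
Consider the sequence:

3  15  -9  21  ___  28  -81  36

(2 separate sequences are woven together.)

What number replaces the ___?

27

Odd-indexed and even-indexed terms follow separate rules.
Track A is 3, -9, ?, -81, which is geometric, ×-3 each step.
Track B is 15, 21, 28, 36, which is triangular numbers starting at T_5.
Filling track A at index 3 by its rule yields 27.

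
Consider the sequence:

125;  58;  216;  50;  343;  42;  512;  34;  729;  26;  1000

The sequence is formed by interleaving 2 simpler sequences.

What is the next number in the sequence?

The terms cycle through 2 interleaved subsequences.
Subsequence A: 125, 216, 343, 512, 729, 1000. The cubes 5³, 6³, 7³, ….
Subsequence B: 58, 50, 42, 34, 26. Linear: a_n = 66 − 8·n.
Position 12 → subsequence B, term 6 = 18.

18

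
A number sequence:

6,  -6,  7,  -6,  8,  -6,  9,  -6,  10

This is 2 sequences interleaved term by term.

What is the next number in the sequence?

The terms cycle through 2 interleaved subsequences.
Track A is 6, 7, 8, 9, 10, which is arithmetic, step +1.
Track B is -6, -6, -6, -6, which is the constant sequence -6.
Position 10 falls in track B as its term 5, giving -6.

-6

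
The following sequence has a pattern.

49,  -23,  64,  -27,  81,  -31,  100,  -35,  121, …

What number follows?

Positions 1, 3, 5, … form one subsequence and positions 2, 4, 6, … form another.
Track A: 49, 64, 81, 100, 121 (the squares 7², 8², 9², …).
Track B: -23, -27, -31, -35 (linear: a_n = -19 − 4·n).
Term 10 comes from track B (its 5th entry): -39.

-39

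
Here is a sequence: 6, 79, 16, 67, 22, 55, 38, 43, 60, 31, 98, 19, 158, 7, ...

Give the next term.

256

The terms cycle through 2 interleaved subsequences.
Track A: 6, 16, 22, 38, 60, 98, 158 (Fibonacci-style (each term is the sum of the two before it)).
Track B: 79, 67, 55, 43, 31, 19, 7 (linear: a_n = 91 − 12·n).
Position 15 → track A, term 8 = 256.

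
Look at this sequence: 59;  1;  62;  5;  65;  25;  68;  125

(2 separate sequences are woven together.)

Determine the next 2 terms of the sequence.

Taking every 2nd term gives 2 separate tracks.
Track A = 59, 62, 65, 68: arithmetic, step +3.
Track B = 1, 5, 25, 125: powers of 5.
The 9th slot belongs to track A; its 5th term is 71.
Position 10 → track B, term 5 = 625.

71, 625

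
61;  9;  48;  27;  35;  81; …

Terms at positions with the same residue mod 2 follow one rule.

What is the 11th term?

-4

Taking every 2nd term gives 2 separate tracks.
Track A = 61, 48, 35: subtracting 13 each time.
Track B = 9, 27, 81: successive powers of 3.
Position 11 falls in track A as its term 6, giving -4.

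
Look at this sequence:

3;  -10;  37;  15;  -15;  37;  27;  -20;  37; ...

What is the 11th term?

Split by position mod 3: positions 1, 4, 7, … form one track, and each other residue class forms its own.
Subsequence A: 3, 15, 27. Adding 12 each time.
Subsequence B: -10, -15, -20. Subtracting 5 each time.
Subsequence C: 37, 37, 37. Constant 37.
The 11th slot belongs to subsequence B; its 4th term is -25.

-25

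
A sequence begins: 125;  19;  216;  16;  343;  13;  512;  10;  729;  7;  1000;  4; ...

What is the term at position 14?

1

Positions 1, 3, 5, … form one subsequence and positions 2, 4, 6, … form another.
Track A: 125, 216, 343, 512, 729, 1000 (consecutive cubes n³ from n = 5).
Track B: 19, 16, 13, 10, 7, 4 (arithmetic, step −3).
The 14th slot belongs to track B; its 7th term is 1.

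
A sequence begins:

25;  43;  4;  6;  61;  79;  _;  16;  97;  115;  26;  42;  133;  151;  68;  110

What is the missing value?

10

Positions follow the repeating pattern AABB; grouping by letter gives 2 tracks.
Track A is 25, 43, 61, 79, 97, 115, 133, 151, which is arithmetic with common difference +18.
Track B is 4, 6, ?, 16, 26, 42, 68, 110, which is a Fibonacci-like recurrence a_n = a_{n-1} + a_{n-2}.
Filling track B at index 3 by its rule yields 10.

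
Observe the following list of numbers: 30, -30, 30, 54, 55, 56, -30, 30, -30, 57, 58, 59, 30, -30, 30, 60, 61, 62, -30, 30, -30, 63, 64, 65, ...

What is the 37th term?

30

Positions follow the repeating pattern AAABBB; grouping by letter gives 2 tracks.
Subsequence A: 30, -30, 30, -30, 30, -30, 30, -30, 30, -30, 30, -30. The oscillation 30·(−1)^(n+1).
Subsequence B: 54, 55, 56, 57, 58, 59, 60, 61, 62, 63, 64, 65. Adding 1 each time.
Position 37 falls in subsequence A as its term 19, giving 30.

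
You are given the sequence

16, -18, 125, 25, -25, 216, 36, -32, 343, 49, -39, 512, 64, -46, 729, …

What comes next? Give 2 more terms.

Taking every 3rd term gives 3 separate tracks.
Subsequence A: 16, 25, 36, 49, 64 (the squares 4², 5², 6², …).
Subsequence B: -18, -25, -32, -39, -46 (arithmetic, step −7).
Subsequence C: 125, 216, 343, 512, 729 (perfect cubes starting at 5³).
Position 16 falls in subsequence A as its term 6, giving 81.
Position 17 falls in subsequence B as its term 6, giving -53.

81, -53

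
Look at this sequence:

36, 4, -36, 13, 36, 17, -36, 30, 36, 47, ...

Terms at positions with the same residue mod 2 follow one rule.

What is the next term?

-36

Odd-indexed and even-indexed terms follow separate rules.
Track A = 36, -36, 36, -36, 36: oscillating between 36 and -36.
Track B = 4, 13, 17, 30, 47: a Fibonacci-like recurrence a_n = a_{n-1} + a_{n-2}.
Term 11 comes from track A (its 6th entry): -36.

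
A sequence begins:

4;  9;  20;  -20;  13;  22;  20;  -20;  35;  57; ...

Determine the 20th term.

Positions follow the repeating pattern AABB; grouping by letter gives 2 tracks.
Track A: 4, 9, 13, 22, 35, 57 — a Fibonacci-like recurrence a_n = a_{n-1} + a_{n-2}.
Track B: 20, -20, 20, -20 — the oscillation 20·(−1)^(n+1).
Term 20 comes from track B (its 10th entry): -20.

-20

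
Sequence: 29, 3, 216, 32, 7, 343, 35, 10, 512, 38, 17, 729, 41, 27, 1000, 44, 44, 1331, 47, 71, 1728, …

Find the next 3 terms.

The terms cycle through 3 interleaved subsequences.
Subsequence A: 29, 32, 35, 38, 41, 44, 47. Arithmetic, step +3.
Subsequence B: 3, 7, 10, 17, 27, 44, 71. Fibonacci-style (each term is the sum of the two before it).
Subsequence C: 216, 343, 512, 729, 1000, 1331, 1728. The cubes 6³, 7³, 8³, ….
Position 22 falls in subsequence A as its term 8, giving 50.
Position 23 → subsequence B, term 8 = 115.
Position 24 falls in subsequence C as its term 8, giving 2197.

50, 115, 2197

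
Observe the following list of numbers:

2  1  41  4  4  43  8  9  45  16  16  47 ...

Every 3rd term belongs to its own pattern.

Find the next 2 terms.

The terms cycle through 3 interleaved subsequences.
Track A: 2, 4, 8, 16 — powers 2^1, 2^2, 2^3, ….
Track B: 1, 4, 9, 16 — the squares 1², 2², 3², ….
Track C: 41, 43, 45, 47 — arithmetic, step +2.
Term 13 comes from track A (its 5th entry): 32.
Term 14 comes from track B (its 5th entry): 25.

32, 25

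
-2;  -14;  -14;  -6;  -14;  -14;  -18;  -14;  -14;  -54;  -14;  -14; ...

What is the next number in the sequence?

Positions follow the repeating pattern ABB; grouping by letter gives 2 tracks.
Track A is -2, -6, -18, -54, which is geometric with ratio 3.
Track B is -14, -14, -14, -14, -14, -14, -14, -14, which is always -14.
Term 13 comes from track A (its 5th entry): -162.

-162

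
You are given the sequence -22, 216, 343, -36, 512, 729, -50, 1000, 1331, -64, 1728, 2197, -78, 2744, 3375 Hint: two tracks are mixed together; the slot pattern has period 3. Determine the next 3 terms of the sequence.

-92, 4096, 4913

Reading positions in blocks of 3 reveals the pattern ABB — 2 tracks woven together.
Stream A: -22, -36, -50, -64, -78 (arithmetic with common difference −14).
Stream B: 216, 343, 512, 729, 1000, 1331, 1728, 2197, 2744, 3375 (perfect cubes starting at 6³).
The 16th slot belongs to stream A; its 6th term is -92.
Position 17 falls in stream B as its term 11, giving 4096.
The 18th slot belongs to stream B; its 12th term is 4913.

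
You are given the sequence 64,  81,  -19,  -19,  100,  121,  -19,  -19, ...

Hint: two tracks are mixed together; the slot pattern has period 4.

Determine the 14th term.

225

Reading positions in blocks of 4 reveals the pattern AABB — 2 tracks woven together.
Track A = 64, 81, 100, 121: consecutive squares n² from n = 8.
Track B = -19, -19, -19, -19: always -19.
The 14th slot belongs to track A; its 8th term is 225.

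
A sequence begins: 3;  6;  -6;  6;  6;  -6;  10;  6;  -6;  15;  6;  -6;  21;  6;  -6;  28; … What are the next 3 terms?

Positions follow the repeating pattern ABB; grouping by letter gives 2 tracks.
Track A: 3, 6, 10, 15, 21, 28 — triangular numbers n(n+1)/2 for n = 2, 3, ….
Track B: 6, -6, 6, -6, 6, -6, 6, -6, 6, -6 — the oscillation 6·(−1)^(n+1).
Position 17 → track B, term 11 = 6.
Term 18 comes from track B (its 12th entry): -6.
Position 19 falls in track A as its term 7, giving 36.

6, -6, 36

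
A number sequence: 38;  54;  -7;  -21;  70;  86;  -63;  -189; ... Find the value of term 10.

The slot pattern repeats as AABB (period 4), so there are 2 interleaved tracks.
Track A = 38, 54, 70, 86: arithmetic, step +16.
Track B = -7, -21, -63, -189: geometric with ratio 3.
Position 10 falls in track A as its term 6, giving 118.

118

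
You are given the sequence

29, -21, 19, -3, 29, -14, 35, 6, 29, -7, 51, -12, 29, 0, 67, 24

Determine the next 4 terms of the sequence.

Split by position mod 4: positions 1, 5, 9, … form one track, and each other residue class forms its own.
Track A = 29, 29, 29, 29: the constant sequence 29.
Track B = -21, -14, -7, 0: arithmetic, step +7.
Track C = 19, 35, 51, 67: arithmetic, step +16.
Track D = -3, 6, -12, 24: geometric, ×-2 each step.
Position 17 → track A, term 5 = 29.
Position 18 falls in track B as its term 5, giving 7.
Position 19 falls in track C as its term 5, giving 83.
The 20th slot belongs to track D; its 5th term is -48.

29, 7, 83, -48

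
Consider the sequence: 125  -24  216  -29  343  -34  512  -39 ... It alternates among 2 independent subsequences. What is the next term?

The terms cycle through 2 interleaved subsequences.
Track A: 125, 216, 343, 512 (consecutive cubes n³ from n = 5).
Track B: -24, -29, -34, -39 (subtracting 5 each time).
Position 9 → track A, term 5 = 729.

729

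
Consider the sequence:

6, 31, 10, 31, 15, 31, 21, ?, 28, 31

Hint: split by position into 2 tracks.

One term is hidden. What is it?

The terms cycle through 2 interleaved subsequences.
Stream A is 6, 10, 15, 21, 28, which is the triangular numbers T_3, T_4, ….
Stream B is 31, 31, 31, ?, 31, which is always 31.
Filling stream B at index 4 by its rule yields 31.

31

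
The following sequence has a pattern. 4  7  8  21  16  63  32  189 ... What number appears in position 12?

1701

Split by position mod 2 into 2 tracks.
Track A is 4, 8, 16, 32, which is successive powers of 2.
Track B is 7, 21, 63, 189, which is geometric with ratio 3.
Position 12 falls in track B as its term 6, giving 1701.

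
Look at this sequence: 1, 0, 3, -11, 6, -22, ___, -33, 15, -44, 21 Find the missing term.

10

Odd-indexed and even-indexed terms follow separate rules.
Track A = 1, 3, 6, ?, 15, 21: the triangular numbers T_1, T_2, ….
Track B = 0, -11, -22, -33, -44: arithmetic with common difference −11.
So the missing entry in track A is 10.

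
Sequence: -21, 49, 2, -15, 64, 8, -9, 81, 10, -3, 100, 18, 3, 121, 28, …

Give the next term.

9

The terms cycle through 3 interleaved subsequences.
Track A is -21, -15, -9, -3, 3, which is linear: a_n = -27 + 6·n.
Track B is 49, 64, 81, 100, 121, which is perfect squares starting at 7².
Track C is 2, 8, 10, 18, 28, which is each term equals the sum of the previous two.
The 16th slot belongs to track A; its 6th term is 9.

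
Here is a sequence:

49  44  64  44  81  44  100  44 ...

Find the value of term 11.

The terms cycle through 2 interleaved subsequences.
Stream A: 49, 64, 81, 100 (the squares 7², 8², 9², …).
Stream B: 44, 44, 44, 44 (the constant sequence 44).
The 11th slot belongs to stream A; its 6th term is 144.

144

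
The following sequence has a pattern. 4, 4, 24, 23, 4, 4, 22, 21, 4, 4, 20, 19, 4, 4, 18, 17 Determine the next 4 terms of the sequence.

4, 4, 16, 15

Positions follow the repeating pattern AABB; grouping by letter gives 2 tracks.
Track A = 4, 4, 4, 4, 4, 4, 4, 4: constant 4.
Track B = 24, 23, 22, 21, 20, 19, 18, 17: subtracting 1 each time.
Term 17 comes from track A (its 9th entry): 4.
The 18th slot belongs to track A; its 10th term is 4.
The 19th slot belongs to track B; its 9th term is 16.
Position 20 falls in track B as its term 10, giving 15.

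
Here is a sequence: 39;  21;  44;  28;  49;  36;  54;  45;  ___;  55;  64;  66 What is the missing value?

59

Odd-indexed and even-indexed terms follow separate rules.
Subsequence A: 39, 44, 49, 54, ?, 64. Arithmetic, step +5.
Subsequence B: 21, 28, 36, 45, 55, 66. The triangular numbers T_6, T_7, ….
So the missing entry in subsequence A is 59.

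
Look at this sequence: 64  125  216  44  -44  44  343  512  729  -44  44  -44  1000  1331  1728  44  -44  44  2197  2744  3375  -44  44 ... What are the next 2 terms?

-44, 4096

Reading positions in blocks of 6 reveals the pattern AAABBB — 2 tracks woven together.
Track A: 64, 125, 216, 343, 512, 729, 1000, 1331, 1728, 2197, 2744, 3375 (perfect cubes starting at 4³).
Track B: 44, -44, 44, -44, 44, -44, 44, -44, 44, -44, 44 (the oscillation 44·(−1)^(n+1)).
Term 24 comes from track B (its 12th entry): -44.
The 25th slot belongs to track A; its 13th term is 4096.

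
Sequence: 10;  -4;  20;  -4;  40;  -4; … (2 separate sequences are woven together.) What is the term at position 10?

Taking every 2nd term gives 2 separate tracks.
Track A: 10, 20, 40 — multiplying by 2 each time.
Track B: -4, -4, -4 — constant -4.
Position 10 falls in track B as its term 5, giving -4.

-4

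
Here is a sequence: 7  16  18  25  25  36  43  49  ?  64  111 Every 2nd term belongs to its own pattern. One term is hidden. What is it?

The terms cycle through 2 interleaved subsequences.
Track A: 7, 18, 25, 43, ?, 111 — a Fibonacci-like recurrence a_n = a_{n-1} + a_{n-2}.
Track B: 16, 25, 36, 49, 64 — consecutive squares n² from n = 4.
The gap is track A's term 5; the rule gives 68.

68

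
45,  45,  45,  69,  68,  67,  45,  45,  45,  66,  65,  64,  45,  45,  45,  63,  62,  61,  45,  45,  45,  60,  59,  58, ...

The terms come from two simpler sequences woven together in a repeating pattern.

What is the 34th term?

54

Reading positions in blocks of 6 reveals the pattern AAABBB — 2 tracks woven together.
Track A is 45, 45, 45, 45, 45, 45, 45, 45, 45, 45, 45, 45, which is constant 45.
Track B is 69, 68, 67, 66, 65, 64, 63, 62, 61, 60, 59, 58, which is arithmetic with common difference −1.
Term 34 comes from track B (its 16th entry): 54.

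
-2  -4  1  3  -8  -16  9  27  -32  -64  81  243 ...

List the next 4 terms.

-128, -256, 729, 2187

Reading positions in blocks of 4 reveals the pattern AABB — 2 tracks woven together.
Subsequence A = -2, -4, -8, -16, -32, -64: geometric with ratio 2.
Subsequence B = 1, 3, 9, 27, 81, 243: powers of 3.
Position 13 falls in subsequence A as its term 7, giving -128.
Position 14 → subsequence A, term 8 = -256.
Position 15 → subsequence B, term 7 = 729.
Position 16 → subsequence B, term 8 = 2187.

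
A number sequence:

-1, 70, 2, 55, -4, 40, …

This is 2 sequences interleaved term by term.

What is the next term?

8

Positions 1, 3, 5, … form one subsequence and positions 2, 4, 6, … form another.
Stream A: -1, 2, -4 (multiplying by -2 each time).
Stream B: 70, 55, 40 (arithmetic, step −15).
Position 7 falls in stream A as its term 4, giving 8.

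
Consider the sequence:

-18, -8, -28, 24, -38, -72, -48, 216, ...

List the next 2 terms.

-58, -648

Split by position mod 2 into 2 tracks.
Subsequence A = -18, -28, -38, -48: arithmetic, step −10.
Subsequence B = -8, 24, -72, 216: geometric with ratio -3.
Position 9 falls in subsequence A as its term 5, giving -58.
Position 10 → subsequence B, term 5 = -648.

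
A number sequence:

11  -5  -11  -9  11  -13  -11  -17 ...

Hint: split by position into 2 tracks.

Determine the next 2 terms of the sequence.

11, -21

Positions 1, 3, 5, … form one subsequence and positions 2, 4, 6, … form another.
Track A: 11, -11, 11, -11 (the oscillation 11·(−1)^(n+1)).
Track B: -5, -9, -13, -17 (arithmetic with common difference −4).
Position 9 falls in track A as its term 5, giving 11.
Position 10 → track B, term 5 = -21.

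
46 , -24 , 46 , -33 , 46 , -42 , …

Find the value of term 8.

Positions 1, 3, 5, … form one subsequence and positions 2, 4, 6, … form another.
Subsequence A = 46, 46, 46: always 46.
Subsequence B = -24, -33, -42: subtracting 9 each time.
Position 8 falls in subsequence B as its term 4, giving -51.

-51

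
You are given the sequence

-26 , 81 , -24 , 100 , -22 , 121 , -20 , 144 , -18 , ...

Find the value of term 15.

-12

Positions 1, 3, 5, … form one subsequence and positions 2, 4, 6, … form another.
Track A: -26, -24, -22, -20, -18 — linear: a_n = -28 + 2·n.
Track B: 81, 100, 121, 144 — perfect squares starting at 9².
The 15th slot belongs to track A; its 8th term is -12.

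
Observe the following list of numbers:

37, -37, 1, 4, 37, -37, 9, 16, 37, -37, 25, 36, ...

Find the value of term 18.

The slot pattern repeats as AABB (period 4), so there are 2 interleaved tracks.
Stream A: 37, -37, 37, -37, 37, -37. Oscillating between 37 and -37.
Stream B: 1, 4, 9, 16, 25, 36. Consecutive squares n² from n = 1.
Position 18 falls in stream A as its term 10, giving -37.

-37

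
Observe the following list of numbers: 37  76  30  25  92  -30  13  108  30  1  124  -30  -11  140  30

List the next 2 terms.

-23, 156

Read the sequence 3 terms at a time; column i is its own pattern.
Track A: 37, 25, 13, 1, -11. Arithmetic with common difference −12.
Track B: 76, 92, 108, 124, 140. Arithmetic, step +16.
Track C: 30, -30, 30, -30, 30. The oscillation 30·(−1)^(n+1).
Position 16 falls in track A as its term 6, giving -23.
Term 17 comes from track B (its 6th entry): 156.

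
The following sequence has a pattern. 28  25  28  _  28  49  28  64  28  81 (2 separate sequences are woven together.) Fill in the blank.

36

Positions 1, 3, 5, … form one subsequence and positions 2, 4, 6, … form another.
Subsequence A: 28, 28, 28, 28, 28. Always 28.
Subsequence B: 25, ?, 49, 64, 81. The squares 5², 6², 7², ….
Subsequence B's pattern makes the blank 36.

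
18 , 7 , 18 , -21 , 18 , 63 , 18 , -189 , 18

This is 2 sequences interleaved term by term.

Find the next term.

Positions 1, 3, 5, … form one subsequence and positions 2, 4, 6, … form another.
Stream A: 18, 18, 18, 18, 18. The constant sequence 18.
Stream B: 7, -21, 63, -189. Geometric, ×-3 each step.
Position 10 falls in stream B as its term 5, giving 567.

567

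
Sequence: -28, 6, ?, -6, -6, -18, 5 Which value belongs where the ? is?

The terms cycle through 2 interleaved subsequences.
Track A: -28, ?, -6, 5 (arithmetic with common difference +11).
Track B: 6, -6, -18 (subtracting 12 each time).
Filling track A at index 2 by its rule yields -17.

-17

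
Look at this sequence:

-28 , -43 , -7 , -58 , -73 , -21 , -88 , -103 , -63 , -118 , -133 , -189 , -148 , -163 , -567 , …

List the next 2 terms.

The slot pattern repeats as AAB (period 3), so there are 2 interleaved tracks.
Stream A: -28, -43, -58, -73, -88, -103, -118, -133, -148, -163 (linear: a_n = -13 − 15·n).
Stream B: -7, -21, -63, -189, -567 (geometric with ratio 3).
Term 16 comes from stream A (its 11th entry): -178.
Position 17 falls in stream A as its term 12, giving -193.

-178, -193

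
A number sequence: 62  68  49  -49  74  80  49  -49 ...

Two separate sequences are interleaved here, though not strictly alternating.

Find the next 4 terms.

86, 92, 49, -49

Reading positions in blocks of 4 reveals the pattern AABB — 2 tracks woven together.
Track A: 62, 68, 74, 80 (adding 6 each time).
Track B: 49, -49, 49, -49 (alternating ±49).
The 9th slot belongs to track A; its 5th term is 86.
Term 10 comes from track A (its 6th entry): 92.
Term 11 comes from track B (its 5th entry): 49.
The 12th slot belongs to track B; its 6th term is -49.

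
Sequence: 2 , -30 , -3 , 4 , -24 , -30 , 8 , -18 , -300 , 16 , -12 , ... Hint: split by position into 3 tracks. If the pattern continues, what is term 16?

64

Split by position mod 3 into 3 tracks.
Track A is 2, 4, 8, 16, which is powers of 2.
Track B is -30, -24, -18, -12, which is arithmetic, step +6.
Track C is -3, -30, -300, which is geometric, ×10 each step.
Position 16 → track A, term 6 = 64.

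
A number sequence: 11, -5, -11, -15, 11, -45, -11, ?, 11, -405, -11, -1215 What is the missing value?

-135

Taking every 2nd term gives 2 separate tracks.
Subsequence A: 11, -11, 11, -11, 11, -11 (the oscillation 11·(−1)^(n+1)).
Subsequence B: -5, -15, -45, ?, -405, -1215 (multiplying by 3 each time).
So the missing entry in subsequence B is -135.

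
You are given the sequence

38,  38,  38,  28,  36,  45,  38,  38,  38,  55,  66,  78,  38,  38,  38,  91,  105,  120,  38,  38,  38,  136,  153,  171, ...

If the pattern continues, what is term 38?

38

Reading positions in blocks of 6 reveals the pattern AAABBB — 2 tracks woven together.
Subsequence A is 38, 38, 38, 38, 38, 38, 38, 38, 38, 38, 38, 38, which is the constant sequence 38.
Subsequence B is 28, 36, 45, 55, 66, 78, 91, 105, 120, 136, 153, 171, which is triangular numbers n(n+1)/2 for n = 7, 8, ….
The 38th slot belongs to subsequence A; its 20th term is 38.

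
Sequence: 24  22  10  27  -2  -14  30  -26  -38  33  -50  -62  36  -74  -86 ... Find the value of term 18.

Reading positions in blocks of 3 reveals the pattern ABB — 2 tracks woven together.
Track A: 24, 27, 30, 33, 36 (arithmetic with common difference +3).
Track B: 22, 10, -2, -14, -26, -38, -50, -62, -74, -86 (arithmetic with common difference −12).
The 18th slot belongs to track B; its 12th term is -110.

-110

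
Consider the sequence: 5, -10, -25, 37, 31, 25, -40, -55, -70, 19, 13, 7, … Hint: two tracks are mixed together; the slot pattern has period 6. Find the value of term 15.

-115

Reading positions in blocks of 6 reveals the pattern AAABBB — 2 tracks woven together.
Track A: 5, -10, -25, -40, -55, -70. Linear: a_n = 20 − 15·n.
Track B: 37, 31, 25, 19, 13, 7. Arithmetic, step −6.
Position 15 falls in track A as its term 9, giving -115.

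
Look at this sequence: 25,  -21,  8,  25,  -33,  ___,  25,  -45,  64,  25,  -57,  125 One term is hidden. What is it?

27

Taking every 3rd term gives 3 separate tracks.
Track A: 25, 25, 25, 25 (constant 25).
Track B: -21, -33, -45, -57 (arithmetic with common difference −12).
Track C: 8, ?, 64, 125 (the cubes 2³, 3³, 4³, …).
Filling track C at index 2 by its rule yields 27.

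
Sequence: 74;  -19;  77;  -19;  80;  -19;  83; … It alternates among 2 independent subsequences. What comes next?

Split by position mod 2 into 2 tracks.
Subsequence A: 74, 77, 80, 83 (linear: a_n = 71 + 3·n).
Subsequence B: -19, -19, -19 (always -19).
Term 8 comes from subsequence B (its 4th entry): -19.

-19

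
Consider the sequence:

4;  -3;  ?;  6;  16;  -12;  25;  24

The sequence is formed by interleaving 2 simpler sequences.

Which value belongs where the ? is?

Odd-indexed and even-indexed terms follow separate rules.
Subsequence A: 4, ?, 16, 25 — consecutive squares n² from n = 2.
Subsequence B: -3, 6, -12, 24 — geometric with ratio -2.
Subsequence A's pattern makes the blank 9.

9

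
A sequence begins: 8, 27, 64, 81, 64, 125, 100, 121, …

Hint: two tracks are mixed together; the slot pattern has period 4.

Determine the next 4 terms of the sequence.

216, 343, 144, 169

Reading positions in blocks of 4 reveals the pattern AABB — 2 tracks woven together.
Track A: 8, 27, 64, 125. The cubes 2³, 3³, 4³, ….
Track B: 64, 81, 100, 121. Perfect squares starting at 8².
The 9th slot belongs to track A; its 5th term is 216.
Term 10 comes from track A (its 6th entry): 343.
Term 11 comes from track B (its 5th entry): 144.
The 12th slot belongs to track B; its 6th term is 169.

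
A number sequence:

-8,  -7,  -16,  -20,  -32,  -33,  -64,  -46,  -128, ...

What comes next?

-59

Positions 1, 3, 5, … form one subsequence and positions 2, 4, 6, … form another.
Subsequence A: -8, -16, -32, -64, -128. Geometric with ratio 2.
Subsequence B: -7, -20, -33, -46. Arithmetic with common difference −13.
Term 10 comes from subsequence B (its 5th entry): -59.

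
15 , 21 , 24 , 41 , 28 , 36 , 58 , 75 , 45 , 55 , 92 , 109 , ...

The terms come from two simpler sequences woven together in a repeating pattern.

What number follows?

Positions follow the repeating pattern AABB; grouping by letter gives 2 tracks.
Track A = 15, 21, 28, 36, 45, 55: triangular numbers n(n+1)/2 for n = 5, 6, ….
Track B = 24, 41, 58, 75, 92, 109: adding 17 each time.
Position 13 falls in track A as its term 7, giving 66.

66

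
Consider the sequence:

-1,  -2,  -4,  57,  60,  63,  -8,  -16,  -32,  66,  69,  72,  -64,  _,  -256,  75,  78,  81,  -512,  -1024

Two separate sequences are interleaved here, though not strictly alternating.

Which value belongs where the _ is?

The slot pattern repeats as AAABBB (period 6), so there are 2 interleaved tracks.
Track A: -1, -2, -4, -8, -16, -32, -64, ?, -256, -512, -1024. Geometric with ratio 2.
Track B: 57, 60, 63, 66, 69, 72, 75, 78, 81. Arithmetic, step +3.
Track A's pattern makes the blank -128.

-128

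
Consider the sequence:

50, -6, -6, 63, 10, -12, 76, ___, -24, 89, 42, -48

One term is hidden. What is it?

26

Read the sequence 3 terms at a time; column i is its own pattern.
Track A = 50, 63, 76, 89: arithmetic, step +13.
Track B = -6, 10, ?, 42: arithmetic with common difference +16.
Track C = -6, -12, -24, -48: a geometric progression (common ratio 2).
Filling track B at index 3 by its rule yields 26.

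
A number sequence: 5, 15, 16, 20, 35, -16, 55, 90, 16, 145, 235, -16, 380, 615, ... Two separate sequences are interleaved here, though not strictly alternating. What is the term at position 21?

Reading positions in blocks of 3 reveals the pattern AAB — 2 tracks woven together.
Track A: 5, 15, 20, 35, 55, 90, 145, 235, 380, 615 (a Fibonacci-like recurrence a_n = a_{n-1} + a_{n-2}).
Track B: 16, -16, 16, -16 (alternating ±16).
Term 21 comes from track B (its 7th entry): 16.

16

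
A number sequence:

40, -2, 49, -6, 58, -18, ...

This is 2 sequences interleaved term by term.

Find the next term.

Positions 1, 3, 5, … form one subsequence and positions 2, 4, 6, … form another.
Track A: 40, 49, 58 (arithmetic, step +9).
Track B: -2, -6, -18 (geometric, ×3 each step).
Position 7 falls in track A as its term 4, giving 67.

67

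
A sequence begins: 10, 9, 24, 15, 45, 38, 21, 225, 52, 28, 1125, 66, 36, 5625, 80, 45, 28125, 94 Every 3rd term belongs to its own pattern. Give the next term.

55

Read the sequence 3 terms at a time; column i is its own pattern.
Subsequence A = 10, 15, 21, 28, 36, 45: triangular numbers starting at T_4.
Subsequence B = 9, 45, 225, 1125, 5625, 28125: multiplying by 5 each time.
Subsequence C = 24, 38, 52, 66, 80, 94: arithmetic, step +14.
Position 19 → subsequence A, term 7 = 55.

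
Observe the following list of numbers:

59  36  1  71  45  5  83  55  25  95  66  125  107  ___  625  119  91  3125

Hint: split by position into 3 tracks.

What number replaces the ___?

Read the sequence 3 terms at a time; column i is its own pattern.
Track A = 59, 71, 83, 95, 107, 119: arithmetic with common difference +12.
Track B = 36, 45, 55, 66, ?, 91: the triangular numbers T_8, T_9, ….
Track C = 1, 5, 25, 125, 625, 3125: powers 5^0, 5^1, 5^2, ….
Track B's pattern makes the blank 78.

78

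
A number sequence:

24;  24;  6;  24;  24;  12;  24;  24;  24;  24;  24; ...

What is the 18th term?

Reading positions in blocks of 3 reveals the pattern AAB — 2 tracks woven together.
Track A: 24, 24, 24, 24, 24, 24, 24, 24 — always 24.
Track B: 6, 12, 24 — multiplying by 2 each time.
Term 18 comes from track B (its 6th entry): 192.

192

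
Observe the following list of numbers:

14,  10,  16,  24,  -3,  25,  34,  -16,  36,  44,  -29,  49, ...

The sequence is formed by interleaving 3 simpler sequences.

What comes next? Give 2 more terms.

54, -42

Split by position mod 3 into 3 tracks.
Track A: 14, 24, 34, 44. Arithmetic with common difference +10.
Track B: 10, -3, -16, -29. Linear: a_n = 23 − 13·n.
Track C: 16, 25, 36, 49. Consecutive squares n² from n = 4.
Position 13 falls in track A as its term 5, giving 54.
Term 14 comes from track B (its 5th entry): -42.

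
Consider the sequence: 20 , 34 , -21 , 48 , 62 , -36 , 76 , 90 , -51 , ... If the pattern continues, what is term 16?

The slot pattern repeats as AAB (period 3), so there are 2 interleaved tracks.
Subsequence A: 20, 34, 48, 62, 76, 90 (arithmetic with common difference +14).
Subsequence B: -21, -36, -51 (subtracting 15 each time).
Term 16 comes from subsequence A (its 11th entry): 160.

160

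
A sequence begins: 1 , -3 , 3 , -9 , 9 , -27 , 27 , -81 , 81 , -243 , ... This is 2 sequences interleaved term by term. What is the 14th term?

Odd-indexed and even-indexed terms follow separate rules.
Track A: 1, 3, 9, 27, 81. Successive powers of 3.
Track B: -3, -9, -27, -81, -243. Geometric with ratio 3.
Term 14 comes from track B (its 7th entry): -2187.

-2187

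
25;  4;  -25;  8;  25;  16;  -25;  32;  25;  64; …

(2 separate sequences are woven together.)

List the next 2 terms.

Positions 1, 3, 5, … form one subsequence and positions 2, 4, 6, … form another.
Subsequence A = 25, -25, 25, -25, 25: alternating ±25.
Subsequence B = 4, 8, 16, 32, 64: successive powers of 2.
Position 11 → subsequence A, term 6 = -25.
Term 12 comes from subsequence B (its 6th entry): 128.

-25, 128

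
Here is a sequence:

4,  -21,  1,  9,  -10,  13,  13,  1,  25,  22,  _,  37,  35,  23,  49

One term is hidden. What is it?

Taking every 3rd term gives 3 separate tracks.
Subsequence A: 4, 9, 13, 22, 35. Fibonacci-style (each term is the sum of the two before it).
Subsequence B: -21, -10, 1, ?, 23. Adding 11 each time.
Subsequence C: 1, 13, 25, 37, 49. Arithmetic, step +12.
Subsequence B's pattern makes the blank 12.

12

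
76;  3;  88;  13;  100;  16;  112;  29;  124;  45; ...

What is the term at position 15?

Taking every 2nd term gives 2 separate tracks.
Track A: 76, 88, 100, 112, 124. Arithmetic with common difference +12.
Track B: 3, 13, 16, 29, 45. Fibonacci-style (each term is the sum of the two before it).
Term 15 comes from track A (its 8th entry): 160.

160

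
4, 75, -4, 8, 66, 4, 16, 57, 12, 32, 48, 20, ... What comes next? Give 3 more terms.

Split by position mod 3: positions 1, 4, 7, … form one track, and each other residue class forms its own.
Track A: 4, 8, 16, 32 — powers of 2.
Track B: 75, 66, 57, 48 — subtracting 9 each time.
Track C: -4, 4, 12, 20 — arithmetic, step +8.
Term 13 comes from track A (its 5th entry): 64.
Position 14 → track B, term 5 = 39.
The 15th slot belongs to track C; its 5th term is 28.

64, 39, 28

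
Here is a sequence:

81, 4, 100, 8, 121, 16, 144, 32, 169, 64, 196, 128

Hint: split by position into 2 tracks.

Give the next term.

Positions 1, 3, 5, … form one subsequence and positions 2, 4, 6, … form another.
Stream A: 81, 100, 121, 144, 169, 196 — consecutive squares n² from n = 9.
Stream B: 4, 8, 16, 32, 64, 128 — successive powers of 2.
Position 13 → stream A, term 7 = 225.

225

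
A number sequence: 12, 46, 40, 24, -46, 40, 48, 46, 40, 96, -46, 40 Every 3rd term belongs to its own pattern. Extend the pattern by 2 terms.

Read the sequence 3 terms at a time; column i is its own pattern.
Stream A: 12, 24, 48, 96. Multiplying by 2 each time.
Stream B: 46, -46, 46, -46. The oscillation 46·(−1)^(n+1).
Stream C: 40, 40, 40, 40. The constant sequence 40.
Term 13 comes from stream A (its 5th entry): 192.
Position 14 falls in stream B as its term 5, giving 46.

192, 46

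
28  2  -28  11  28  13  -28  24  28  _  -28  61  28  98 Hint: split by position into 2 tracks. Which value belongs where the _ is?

37

The terms cycle through 2 interleaved subsequences.
Subsequence A = 28, -28, 28, -28, 28, -28, 28: oscillating between 28 and -28.
Subsequence B = 2, 11, 13, 24, ?, 61, 98: a Fibonacci-like recurrence a_n = a_{n-1} + a_{n-2}.
Filling subsequence B at index 5 by its rule yields 37.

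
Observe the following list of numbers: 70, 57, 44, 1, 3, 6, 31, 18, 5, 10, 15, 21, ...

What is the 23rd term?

The slot pattern repeats as AAABBB (period 6), so there are 2 interleaved tracks.
Track A is 70, 57, 44, 31, 18, 5, which is subtracting 13 each time.
Track B is 1, 3, 6, 10, 15, 21, which is triangular numbers starting at T_1.
Position 23 → track B, term 11 = 66.

66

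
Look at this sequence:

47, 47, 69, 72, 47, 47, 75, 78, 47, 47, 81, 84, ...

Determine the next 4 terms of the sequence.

47, 47, 87, 90

Reading positions in blocks of 4 reveals the pattern AABB — 2 tracks woven together.
Track A: 47, 47, 47, 47, 47, 47 — the constant sequence 47.
Track B: 69, 72, 75, 78, 81, 84 — adding 3 each time.
Position 13 → track A, term 7 = 47.
Position 14 → track A, term 8 = 47.
The 15th slot belongs to track B; its 7th term is 87.
Term 16 comes from track B (its 8th entry): 90.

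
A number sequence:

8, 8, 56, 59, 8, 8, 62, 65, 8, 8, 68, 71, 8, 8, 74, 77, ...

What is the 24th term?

89

The slot pattern repeats as AABB (period 4), so there are 2 interleaved tracks.
Track A: 8, 8, 8, 8, 8, 8, 8, 8 (always 8).
Track B: 56, 59, 62, 65, 68, 71, 74, 77 (arithmetic, step +3).
Term 24 comes from track B (its 12th entry): 89.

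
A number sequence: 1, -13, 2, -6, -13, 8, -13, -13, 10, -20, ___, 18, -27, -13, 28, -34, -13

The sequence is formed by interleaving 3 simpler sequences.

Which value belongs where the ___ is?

Split by position mod 3: positions 1, 4, 7, … form one track, and each other residue class forms its own.
Subsequence A: 1, -6, -13, -20, -27, -34. Arithmetic, step −7.
Subsequence B: -13, -13, -13, ?, -13, -13. The constant sequence -13.
Subsequence C: 2, 8, 10, 18, 28. Fibonacci-style (each term is the sum of the two before it).
Subsequence B's pattern makes the blank -13.

-13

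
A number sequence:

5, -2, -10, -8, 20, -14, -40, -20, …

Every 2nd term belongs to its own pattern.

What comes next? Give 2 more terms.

Odd-indexed and even-indexed terms follow separate rules.
Subsequence A: 5, -10, 20, -40. A geometric progression (common ratio -2).
Subsequence B: -2, -8, -14, -20. Linear: a_n = 4 − 6·n.
Term 9 comes from subsequence A (its 5th entry): 80.
Position 10 falls in subsequence B as its term 5, giving -26.

80, -26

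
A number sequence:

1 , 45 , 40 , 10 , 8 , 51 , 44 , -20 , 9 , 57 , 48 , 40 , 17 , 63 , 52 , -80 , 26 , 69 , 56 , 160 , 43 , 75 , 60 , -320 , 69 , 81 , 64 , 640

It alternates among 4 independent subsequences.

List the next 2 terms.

112, 87

The terms cycle through 4 interleaved subsequences.
Track A: 1, 8, 9, 17, 26, 43, 69 — each term equals the sum of the previous two.
Track B: 45, 51, 57, 63, 69, 75, 81 — arithmetic, step +6.
Track C: 40, 44, 48, 52, 56, 60, 64 — arithmetic with common difference +4.
Track D: 10, -20, 40, -80, 160, -320, 640 — a geometric progression (common ratio -2).
Position 29 → track A, term 8 = 112.
The 30th slot belongs to track B; its 8th term is 87.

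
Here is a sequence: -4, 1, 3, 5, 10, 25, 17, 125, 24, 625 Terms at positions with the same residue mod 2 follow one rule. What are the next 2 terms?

Odd-indexed and even-indexed terms follow separate rules.
Stream A: -4, 3, 10, 17, 24 — adding 7 each time.
Stream B: 1, 5, 25, 125, 625 — successive powers of 5.
Position 11 falls in stream A as its term 6, giving 31.
Position 12 falls in stream B as its term 6, giving 3125.

31, 3125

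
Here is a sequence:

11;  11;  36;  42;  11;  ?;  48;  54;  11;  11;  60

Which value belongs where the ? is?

The slot pattern repeats as AABB (period 4), so there are 2 interleaved tracks.
Subsequence A: 11, 11, 11, ?, 11, 11. Constant 11.
Subsequence B: 36, 42, 48, 54, 60. Arithmetic with common difference +6.
So the missing entry in subsequence A is 11.

11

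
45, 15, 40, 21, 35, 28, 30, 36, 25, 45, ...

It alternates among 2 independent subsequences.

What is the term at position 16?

78

Positions 1, 3, 5, … form one subsequence and positions 2, 4, 6, … form another.
Track A is 45, 40, 35, 30, 25, which is arithmetic, step −5.
Track B is 15, 21, 28, 36, 45, which is triangular numbers starting at T_5.
Position 16 falls in track B as its term 8, giving 78.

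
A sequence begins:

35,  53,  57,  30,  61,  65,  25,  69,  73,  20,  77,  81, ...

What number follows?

15

Positions follow the repeating pattern ABB; grouping by letter gives 2 tracks.
Track A: 35, 30, 25, 20 (linear: a_n = 40 − 5·n).
Track B: 53, 57, 61, 65, 69, 73, 77, 81 (adding 4 each time).
The 13th slot belongs to track A; its 5th term is 15.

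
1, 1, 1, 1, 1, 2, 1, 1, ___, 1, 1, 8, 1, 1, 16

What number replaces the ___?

4

Positions follow the repeating pattern AAB; grouping by letter gives 2 tracks.
Track A is 1, 1, 1, 1, 1, 1, 1, 1, 1, 1, which is always 1.
Track B is 1, 2, ?, 8, 16, which is successive powers of 2.
So the missing entry in track B is 4.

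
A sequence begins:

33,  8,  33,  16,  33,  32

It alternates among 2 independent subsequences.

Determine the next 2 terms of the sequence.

33, 64

Positions 1, 3, 5, … form one subsequence and positions 2, 4, 6, … form another.
Subsequence A: 33, 33, 33. Always 33.
Subsequence B: 8, 16, 32. Powers 2^3, 2^4, 2^5, ….
Position 7 → subsequence A, term 4 = 33.
Term 8 comes from subsequence B (its 4th entry): 64.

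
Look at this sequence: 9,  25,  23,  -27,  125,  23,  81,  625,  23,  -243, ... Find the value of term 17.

Read the sequence 3 terms at a time; column i is its own pattern.
Subsequence A is 9, -27, 81, -243, which is geometric with ratio -3.
Subsequence B is 25, 125, 625, which is powers of 5.
Subsequence C is 23, 23, 23, which is constant 23.
Term 17 comes from subsequence B (its 6th entry): 78125.

78125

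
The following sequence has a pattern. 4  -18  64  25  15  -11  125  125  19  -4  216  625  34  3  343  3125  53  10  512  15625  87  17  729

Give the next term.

78125

Split by position mod 4 into 4 tracks.
Stream A: 4, 15, 19, 34, 53, 87. Each term equals the sum of the previous two.
Stream B: -18, -11, -4, 3, 10, 17. Arithmetic with common difference +7.
Stream C: 64, 125, 216, 343, 512, 729. The cubes 4³, 5³, 6³, ….
Stream D: 25, 125, 625, 3125, 15625. Powers 5^2, 5^3, 5^4, ….
Position 24 falls in stream D as its term 6, giving 78125.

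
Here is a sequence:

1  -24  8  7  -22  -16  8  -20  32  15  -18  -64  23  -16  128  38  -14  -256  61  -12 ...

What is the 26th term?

-8

Read the sequence 3 terms at a time; column i is its own pattern.
Subsequence A = 1, 7, 8, 15, 23, 38, 61: Fibonacci-style (each term is the sum of the two before it).
Subsequence B = -24, -22, -20, -18, -16, -14, -12: arithmetic, step +2.
Subsequence C = 8, -16, 32, -64, 128, -256: a geometric progression (common ratio -2).
Position 26 → subsequence B, term 9 = -8.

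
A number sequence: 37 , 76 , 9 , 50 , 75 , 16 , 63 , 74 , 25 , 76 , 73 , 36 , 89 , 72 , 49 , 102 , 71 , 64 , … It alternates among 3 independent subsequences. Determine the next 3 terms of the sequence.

115, 70, 81

Split by position mod 3 into 3 tracks.
Track A: 37, 50, 63, 76, 89, 102. Arithmetic with common difference +13.
Track B: 76, 75, 74, 73, 72, 71. Arithmetic with common difference −1.
Track C: 9, 16, 25, 36, 49, 64. The squares 3², 4², 5², ….
Position 19 falls in track A as its term 7, giving 115.
Term 20 comes from track B (its 7th entry): 70.
Position 21 → track C, term 7 = 81.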